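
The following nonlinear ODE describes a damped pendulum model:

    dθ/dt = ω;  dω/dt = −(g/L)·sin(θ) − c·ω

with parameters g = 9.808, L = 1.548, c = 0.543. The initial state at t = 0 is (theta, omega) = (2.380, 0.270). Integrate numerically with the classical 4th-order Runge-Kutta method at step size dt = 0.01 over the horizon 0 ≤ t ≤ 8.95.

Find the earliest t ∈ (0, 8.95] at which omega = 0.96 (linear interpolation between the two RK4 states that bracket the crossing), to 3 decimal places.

t = 1.939

t=0.000: state=(2.380, 0.270)
step 1 (dt=0.01): k1=(0.270, -4.519), k2=(0.247, -4.500), k3=(0.247, -4.501), k4=(0.225, -4.483); state += dt/6·(k1+2k2+2k3+k4)
t=0.010: state=(2.382, 0.225)
t=0.020: state=(2.385, 0.180)
t=0.030: state=(2.386, 0.136)
continuing one RK4 step at a time; state shown every 50 steps (Δt=0.5):
t=0.500: state=(1.975, -1.921)
t=1.000: state=(0.451, -3.852)
t=1.500: state=(-1.125, -1.813)
t=1.930: state=(-1.301, 0.910)
next step: t=1.940: state=(-1.292, 0.966) — omega has crossed 0.96
linear interpolation between t=1.930 (0.90970) and t=1.940 (0.96560) → t≈1.939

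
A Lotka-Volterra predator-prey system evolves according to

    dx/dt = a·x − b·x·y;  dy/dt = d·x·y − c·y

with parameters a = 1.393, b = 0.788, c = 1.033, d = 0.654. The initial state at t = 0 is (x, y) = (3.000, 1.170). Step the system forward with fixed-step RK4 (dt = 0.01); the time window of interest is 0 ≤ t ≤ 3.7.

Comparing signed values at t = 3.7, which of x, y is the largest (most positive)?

largest component: y

t=0.000: state=(3.000, 1.170)
step 1 (dt=0.01): k1=(1.413, 1.087), k2=(1.404, 1.097), k3=(1.403, 1.097), k4=(1.394, 1.108); state += dt/6·(k1+2k2+2k3+k4)
t=0.010: state=(3.014, 1.181)
t=0.020: state=(3.028, 1.192)
t=0.030: state=(3.041, 1.204)
continuing one RK4 step at a time; state shown every 20 steps (Δt=0.2):
t=0.200: state=(3.233, 1.432)
t=0.400: state=(3.318, 1.791)
t=0.600: state=(3.194, 2.236)
t=0.800: state=(2.858, 2.708)
t=1.000: state=(2.384, 3.105)
t=1.200: state=(1.891, 3.339)
t=1.400: state=(1.468, 3.380)
t=1.600: state=(1.148, 3.258)
t=1.800: state=(0.923, 3.031)
t=2.000: state=(0.773, 2.753)
t=2.200: state=(0.677, 2.460)
t=2.400: state=(0.621, 2.178)
t=2.600: state=(0.594, 1.917)
t=2.800: state=(0.591, 1.685)
t=3.000: state=(0.609, 1.482)
t=3.200: state=(0.646, 1.308)
t=3.400: state=(0.703, 1.162)
t=3.600: state=(0.781, 1.041)
t=3.700: state=(0.829, 0.989)
compare at T: x=0.829, y=0.989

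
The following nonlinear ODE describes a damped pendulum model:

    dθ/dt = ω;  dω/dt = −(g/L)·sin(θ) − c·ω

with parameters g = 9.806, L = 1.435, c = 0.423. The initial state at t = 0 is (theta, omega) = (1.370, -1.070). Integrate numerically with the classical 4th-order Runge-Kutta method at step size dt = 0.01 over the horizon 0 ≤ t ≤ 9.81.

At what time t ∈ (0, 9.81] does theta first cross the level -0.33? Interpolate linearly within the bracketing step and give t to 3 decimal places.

t = 0.683

t=0.000: state=(1.370, -1.070)
step 1 (dt=0.01): k1=(-1.070, -6.244), k2=(-1.101, -6.223), k3=(-1.101, -6.223), k4=(-1.132, -6.202); state += dt/6·(k1+2k2+2k3+k4)
t=0.010: state=(1.359, -1.132)
t=0.020: state=(1.347, -1.194)
t=0.030: state=(1.335, -1.255)
continuing one RK4 step at a time; state shown every 50 steps (Δt=0.5):
t=0.500: state=(0.211, -3.058)
t=0.680: state=(-0.322, -2.760)
next step: t=0.690: state=(-0.349, -2.726) — theta has crossed -0.33
linear interpolation between t=0.680 (-0.32173) and t=0.690 (-0.34917) → t≈0.683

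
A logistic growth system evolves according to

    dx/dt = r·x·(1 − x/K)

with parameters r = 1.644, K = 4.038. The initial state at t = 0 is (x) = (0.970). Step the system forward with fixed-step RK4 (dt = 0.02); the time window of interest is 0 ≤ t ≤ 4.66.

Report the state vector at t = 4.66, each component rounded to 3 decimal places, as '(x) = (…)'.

t=0.000: state=(0.970)
step 1 (dt=0.02): k1=(1.212), k2=(1.222), k3=(1.222), k4=(1.232); state += dt/6·(k1+2k2+2k3+k4)
t=0.020: state=(0.994)
t=0.040: state=(1.019)
t=0.060: state=(1.045)
continuing one RK4 step at a time; state shown every 10 steps (Δt=0.2):
t=0.200: state=(1.232)
t=0.400: state=(1.530)
t=0.600: state=(1.853)
t=0.800: state=(2.184)
t=1.000: state=(2.506)
t=1.200: state=(2.804)
t=1.400: state=(3.067)
t=1.600: state=(3.289)
t=1.800: state=(3.469)
t=2.000: state=(3.612)
t=2.200: state=(3.722)
t=2.400: state=(3.805)
t=2.600: state=(3.868)
t=2.800: state=(3.914)
t=3.000: state=(3.948)
t=3.200: state=(3.973)
t=3.400: state=(3.991)
t=3.600: state=(4.004)
t=3.800: state=(4.013)
t=4.000: state=(4.020)
t=4.200: state=(4.025)
t=4.400: state=(4.029)
t=4.600: state=(4.031)
t=4.660: state=(4.032)

(x) = (4.032)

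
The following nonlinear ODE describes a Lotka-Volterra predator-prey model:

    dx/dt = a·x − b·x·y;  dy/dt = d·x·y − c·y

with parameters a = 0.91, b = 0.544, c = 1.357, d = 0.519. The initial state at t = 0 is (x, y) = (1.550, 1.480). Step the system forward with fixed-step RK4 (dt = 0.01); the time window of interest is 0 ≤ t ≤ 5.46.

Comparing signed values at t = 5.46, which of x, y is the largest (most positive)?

largest component: y

t=0.000: state=(1.550, 1.480)
step 1 (dt=0.01): k1=(0.163, -0.818), k2=(0.166, -0.815), k3=(0.166, -0.815), k4=(0.170, -0.812); state += dt/6·(k1+2k2+2k3+k4)
t=0.010: state=(1.552, 1.472)
t=0.020: state=(1.553, 1.464)
t=0.030: state=(1.555, 1.456)
continuing one RK4 step at a time; state shown every 20 steps (Δt=0.2):
t=0.200: state=(1.596, 1.328)
t=0.400: state=(1.669, 1.199)
t=0.600: state=(1.768, 1.092)
t=0.800: state=(1.893, 1.007)
t=1.000: state=(2.043, 0.941)
t=1.200: state=(2.218, 0.895)
t=1.400: state=(2.418, 0.867)
t=1.600: state=(2.641, 0.860)
t=1.800: state=(2.883, 0.873)
t=2.000: state=(3.140, 0.909)
t=2.200: state=(3.401, 0.973)
t=2.400: state=(3.652, 1.070)
t=2.600: state=(3.872, 1.206)
t=2.800: state=(4.036, 1.387)
t=3.000: state=(4.114, 1.615)
t=3.200: state=(4.080, 1.886)
t=3.400: state=(3.924, 2.180)
t=3.600: state=(3.655, 2.465)
t=3.800: state=(3.309, 2.698)
t=4.000: state=(2.933, 2.844)
t=4.200: state=(2.574, 2.885)
t=4.400: state=(2.262, 2.825)
t=4.600: state=(2.009, 2.686)
t=4.800: state=(1.817, 2.496)
t=5.000: state=(1.681, 2.281)
t=5.200: state=(1.592, 2.060)
t=5.400: state=(1.545, 1.847)
t=5.460: state=(1.537, 1.787)
compare at T: x=1.537, y=1.787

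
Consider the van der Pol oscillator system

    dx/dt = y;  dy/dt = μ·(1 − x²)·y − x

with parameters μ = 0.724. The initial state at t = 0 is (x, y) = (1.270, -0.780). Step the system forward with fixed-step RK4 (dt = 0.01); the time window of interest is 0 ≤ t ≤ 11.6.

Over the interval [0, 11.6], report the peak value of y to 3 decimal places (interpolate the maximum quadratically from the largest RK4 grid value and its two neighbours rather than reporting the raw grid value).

max y = 2.413

t=0.000: state=(1.270, -0.780)
step 1 (dt=0.01): k1=(-0.780, -0.924), k2=(-0.785, -0.924), k3=(-0.785, -0.924), k4=(-0.789, -0.923); state += dt/6·(k1+2k2+2k3+k4)
t=0.010: state=(1.262, -0.789)
t=0.020: state=(1.254, -0.798)
t=0.030: state=(1.246, -0.808)
continuing one RK4 step at a time; state shown every 50 steps (Δt=0.5):
t=0.500: state=(0.760, -1.279)
t=1.000: state=(-0.040, -1.946)
t=1.500: state=(-1.114, -2.106)
t=2.000: state=(-1.844, -0.684)
t=2.500: state=(-1.889, 0.350)
t=3.000: state=(-1.592, 0.793)
t=3.500: state=(-1.104, 1.179)
t=4.000: state=(-0.377, 1.776)
t=4.500: state=(0.688, 2.391)
t=5.000: state=(1.717, 1.370)
t=5.500: state=(1.996, -0.084)
t=6.000: state=(1.789, -0.655)
t=6.500: state=(1.376, -0.999)
t=7.000: state=(0.770, -1.465)
t=7.500: state=(-0.137, -2.184)
t=8.000: state=(-1.299, -2.138)
t=8.500: state=(-1.962, -0.474)
t=9.000: state=(-1.928, 0.449)
t=9.500: state=(-1.599, 0.835)
t=10.000: state=(-1.094, 1.210)
t=10.500: state=(-0.349, 1.817)
t=11.000: state=(0.736, 2.413)
t=11.500: state=(1.751, 1.304)
t=11.600: state=(1.863, 0.939)
largest grid value and its neighbours: y(11.000)=2.41293, y(11.010)=2.41315, y(11.020)=2.41249
parabola through these three points peaks at t≈11.008 with y≈2.41318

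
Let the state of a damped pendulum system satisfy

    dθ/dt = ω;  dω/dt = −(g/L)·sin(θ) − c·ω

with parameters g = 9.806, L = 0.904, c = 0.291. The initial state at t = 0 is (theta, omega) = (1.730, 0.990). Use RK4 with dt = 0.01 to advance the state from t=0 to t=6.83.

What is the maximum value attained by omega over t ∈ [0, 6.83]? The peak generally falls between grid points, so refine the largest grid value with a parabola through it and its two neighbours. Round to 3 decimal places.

max omega = 4.087

t=0.000: state=(1.730, 0.990)
step 1 (dt=0.01): k1=(0.990, -10.998), k2=(0.935, -10.974), k3=(0.935, -10.974), k4=(0.880, -10.950); state += dt/6·(k1+2k2+2k3+k4)
t=0.010: state=(1.739, 0.880)
t=0.020: state=(1.748, 0.771)
t=0.030: state=(1.755, 0.662)
continuing one RK4 step at a time; state shown every 25 steps (Δt=0.25):
t=0.250: state=(1.644, -1.655)
t=0.500: state=(0.920, -4.022)
t=0.750: state=(-0.218, -4.603)
t=1.000: state=(-1.154, -2.591)
t=1.250: state=(-1.459, 0.141)
t=1.500: state=(-1.101, 2.657)
t=1.750: state=(-0.219, 4.071)
t=2.000: state=(0.725, 3.089)
t=2.250: state=(1.206, 0.666)
t=2.500: state=(1.057, -1.798)
t=2.750: state=(0.375, -3.412)
t=3.000: state=(-0.475, -3.011)
t=3.250: state=(-0.992, -0.981)
t=3.500: state=(-0.946, 1.311)
t=3.750: state=(-0.395, 2.883)
t=4.000: state=(0.347, 2.722)
t=4.250: state=(0.833, 1.007)
t=4.500: state=(0.822, -1.064)
t=4.750: state=(0.354, -2.486)
t=5.000: state=(-0.290, -2.378)
t=5.250: state=(-0.716, -0.883)
t=5.500: state=(-0.703, 0.958)
t=5.750: state=(-0.289, 2.179)
t=6.000: state=(0.269, 2.035)
t=6.250: state=(0.627, 0.694)
t=6.500: state=(0.594, -0.925)
t=6.750: state=(0.216, -1.928)
t=6.830: state=(0.058, -2.001)
largest grid value and its neighbours: omega(1.770)=4.08574, omega(1.780)=4.08651, omega(1.790)=4.08287
parabola through these three points peaks at t≈1.777 with omega≈4.08675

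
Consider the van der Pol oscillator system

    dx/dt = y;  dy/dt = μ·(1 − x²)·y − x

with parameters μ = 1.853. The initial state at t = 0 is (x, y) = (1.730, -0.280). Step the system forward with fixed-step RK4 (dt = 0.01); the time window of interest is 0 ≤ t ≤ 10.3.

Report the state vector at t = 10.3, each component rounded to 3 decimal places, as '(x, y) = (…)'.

(x, y) = (-2.016, -0.120)

t=0.000: state=(1.730, -0.280)
step 1 (dt=0.01): k1=(-0.280, -0.696), k2=(-0.283, -0.684), k3=(-0.283, -0.685), k4=(-0.287, -0.673); state += dt/6·(k1+2k2+2k3+k4)
t=0.010: state=(1.727, -0.287)
t=0.020: state=(1.724, -0.293)
t=0.030: state=(1.721, -0.300)
continuing one RK4 step at a time; state shown every 50 steps (Δt=0.5):
t=0.500: state=(1.531, -0.487)
t=1.000: state=(1.242, -0.687)
t=1.500: state=(0.802, -1.158)
t=2.000: state=(-0.089, -2.700)
t=2.500: state=(-1.691, -2.230)
t=3.000: state=(-2.008, 0.168)
t=3.500: state=(-1.857, 0.372)
t=4.000: state=(-1.650, 0.456)
t=4.500: state=(-1.393, 0.589)
t=5.000: state=(-1.036, 0.881)
t=5.500: state=(-0.420, 1.764)
t=6.000: state=(0.972, 3.636)
t=6.500: state=(2.001, 0.340)
t=7.000: state=(1.938, -0.322)
t=7.500: state=(1.752, -0.415)
t=8.000: state=(1.521, -0.516)
t=8.500: state=(1.220, -0.712)
t=9.000: state=(0.760, -1.219)
t=9.500: state=(-0.189, -2.880)
t=10.000: state=(-1.767, -1.893)
t=10.300: state=(-2.016, -0.120)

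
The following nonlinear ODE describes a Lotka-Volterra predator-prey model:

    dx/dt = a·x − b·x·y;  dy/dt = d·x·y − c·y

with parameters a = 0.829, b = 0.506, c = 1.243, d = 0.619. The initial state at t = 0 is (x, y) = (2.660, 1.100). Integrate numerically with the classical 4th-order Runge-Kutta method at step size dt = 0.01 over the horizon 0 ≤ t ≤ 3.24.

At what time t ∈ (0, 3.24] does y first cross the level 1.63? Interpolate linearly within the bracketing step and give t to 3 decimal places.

t = 0.740

t=0.000: state=(2.660, 1.100)
step 1 (dt=0.01): k1=(0.725, 0.444), k2=(0.723, 0.447), k3=(0.723, 0.447), k4=(0.721, 0.451); state += dt/6·(k1+2k2+2k3+k4)
t=0.010: state=(2.667, 1.104)
t=0.020: state=(2.674, 1.109)
t=0.030: state=(2.682, 1.114)
continuing one RK4 step at a time; state shown every 20 steps (Δt=0.2):
t=0.200: state=(2.795, 1.203)
t=0.400: state=(2.902, 1.335)
t=0.600: state=(2.969, 1.498)
t=0.740: state=(2.985, 1.630)
next step: t=0.750: state=(2.985, 1.640) — y has crossed 1.63
linear interpolation between t=0.740 (1.62983) and t=0.750 (1.63971) → t≈0.740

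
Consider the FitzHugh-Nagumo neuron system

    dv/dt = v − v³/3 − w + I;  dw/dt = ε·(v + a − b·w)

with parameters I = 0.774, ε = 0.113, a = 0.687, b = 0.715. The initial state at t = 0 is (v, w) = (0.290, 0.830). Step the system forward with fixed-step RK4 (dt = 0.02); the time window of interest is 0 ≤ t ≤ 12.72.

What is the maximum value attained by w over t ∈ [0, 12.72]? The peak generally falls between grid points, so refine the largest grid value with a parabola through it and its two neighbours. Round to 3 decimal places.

t=0.000: state=(0.290, 0.830)
step 1 (dt=0.02): k1=(0.226, 0.043), k2=(0.228, 0.044), k3=(0.228, 0.044), k4=(0.229, 0.044); state += dt/6·(k1+2k2+2k3+k4)
t=0.020: state=(0.295, 0.831)
t=0.040: state=(0.299, 0.832)
t=0.060: state=(0.304, 0.833)
continuing one RK4 step at a time; state shown every 25 steps (Δt=0.5):
t=0.500: state=(0.425, 0.855)
t=1.000: state=(0.611, 0.887)
t=1.500: state=(0.840, 0.930)
t=2.000: state=(1.079, 0.985)
t=2.500: state=(1.272, 1.049)
t=3.000: state=(1.387, 1.120)
t=3.500: state=(1.431, 1.192)
t=4.000: state=(1.430, 1.262)
t=4.500: state=(1.403, 1.329)
t=5.000: state=(1.361, 1.391)
t=5.500: state=(1.308, 1.448)
t=6.000: state=(1.249, 1.499)
t=6.500: state=(1.183, 1.545)
t=7.000: state=(1.109, 1.586)
t=7.500: state=(1.025, 1.620)
t=8.000: state=(0.927, 1.648)
t=8.500: state=(0.809, 1.669)
t=9.000: state=(0.659, 1.682)
t=9.500: state=(0.455, 1.684)
t=10.000: state=(0.154, 1.673)
t=10.500: state=(-0.321, 1.641)
t=11.000: state=(-1.007, 1.578)
t=11.500: state=(-1.631, 1.479)
t=12.000: state=(-1.890, 1.359)
t=12.500: state=(-1.932, 1.237)
t=12.720: state=(-1.926, 1.185)
largest grid value and its neighbours: w(9.340)=1.68477, w(9.360)=1.68478, w(9.380)=1.68478
parabola through these three points peaks at t≈9.365 with w≈1.68478

max w = 1.685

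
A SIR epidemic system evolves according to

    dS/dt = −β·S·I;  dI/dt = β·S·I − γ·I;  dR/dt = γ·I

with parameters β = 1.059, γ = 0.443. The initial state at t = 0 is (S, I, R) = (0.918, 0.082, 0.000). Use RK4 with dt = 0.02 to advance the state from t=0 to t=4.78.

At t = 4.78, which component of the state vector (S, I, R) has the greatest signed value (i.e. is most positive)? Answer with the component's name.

largest component: R

t=0.000: state=(0.918, 0.082, 0.000)
step 1 (dt=0.02): k1=(-0.080, 0.043, 0.036), k2=(-0.080, 0.044, 0.037), k3=(-0.080, 0.044, 0.037), k4=(-0.080, 0.044, 0.037); state += dt/6·(k1+2k2+2k3+k4)
t=0.020: state=(0.916, 0.083, 0.001)
t=0.040: state=(0.915, 0.084, 0.001)
t=0.060: state=(0.913, 0.085, 0.002)
continuing one RK4 step at a time; state shown every 10 steps (Δt=0.2):
t=0.200: state=(0.901, 0.091, 0.008)
t=0.400: state=(0.883, 0.101, 0.016)
t=0.600: state=(0.864, 0.111, 0.026)
t=0.800: state=(0.843, 0.121, 0.036)
t=1.000: state=(0.820, 0.133, 0.047)
t=1.200: state=(0.797, 0.144, 0.059)
t=1.400: state=(0.772, 0.156, 0.073)
t=1.600: state=(0.746, 0.167, 0.087)
t=1.800: state=(0.719, 0.179, 0.102)
t=2.000: state=(0.691, 0.190, 0.119)
t=2.200: state=(0.663, 0.201, 0.136)
t=2.400: state=(0.635, 0.211, 0.154)
t=2.600: state=(0.607, 0.220, 0.173)
t=2.800: state=(0.579, 0.228, 0.193)
t=3.000: state=(0.551, 0.235, 0.214)
t=3.200: state=(0.524, 0.241, 0.235)
t=3.400: state=(0.497, 0.246, 0.256)
t=3.600: state=(0.472, 0.250, 0.278)
t=3.800: state=(0.447, 0.252, 0.301)
t=4.000: state=(0.424, 0.253, 0.323)
t=4.200: state=(0.402, 0.253, 0.345)
t=4.400: state=(0.381, 0.251, 0.368)
t=4.600: state=(0.362, 0.249, 0.390)
t=4.780: state=(0.345, 0.246, 0.410)
compare at T: S=0.345, I=0.246, R=0.410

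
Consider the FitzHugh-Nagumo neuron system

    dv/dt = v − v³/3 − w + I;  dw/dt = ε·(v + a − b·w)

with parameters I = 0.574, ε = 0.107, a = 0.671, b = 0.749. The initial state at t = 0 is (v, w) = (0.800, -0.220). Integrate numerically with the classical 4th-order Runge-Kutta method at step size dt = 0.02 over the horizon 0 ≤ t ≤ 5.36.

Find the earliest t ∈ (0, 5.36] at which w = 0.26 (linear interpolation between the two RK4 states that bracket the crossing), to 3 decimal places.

t=0.000: state=(0.800, -0.220)
step 1 (dt=0.02): k1=(1.423, 0.175), k2=(1.427, 0.176), k3=(1.427, 0.176), k4=(1.429, 0.178); state += dt/6·(k1+2k2+2k3+k4)
t=0.020: state=(0.829, -0.216)
t=0.040: state=(0.857, -0.213)
t=0.060: state=(0.886, -0.209)
continuing one RK4 step at a time; state shown every 10 steps (Δt=0.2):
t=0.200: state=(1.087, -0.182)
t=0.400: state=(1.355, -0.139)
t=0.600: state=(1.574, -0.091)
t=0.800: state=(1.729, -0.041)
t=1.000: state=(1.826, 0.012)
t=1.200: state=(1.878, 0.066)
t=1.400: state=(1.902, 0.119)
t=1.600: state=(1.907, 0.172)
t=1.800: state=(1.902, 0.224)
t=1.940: state=(1.895, 0.260)
next step: t=1.960: state=(1.894, 0.265) — w has crossed 0.26
linear interpolation between t=1.940 (0.25951) and t=1.960 (0.26458) → t≈1.942

t = 1.942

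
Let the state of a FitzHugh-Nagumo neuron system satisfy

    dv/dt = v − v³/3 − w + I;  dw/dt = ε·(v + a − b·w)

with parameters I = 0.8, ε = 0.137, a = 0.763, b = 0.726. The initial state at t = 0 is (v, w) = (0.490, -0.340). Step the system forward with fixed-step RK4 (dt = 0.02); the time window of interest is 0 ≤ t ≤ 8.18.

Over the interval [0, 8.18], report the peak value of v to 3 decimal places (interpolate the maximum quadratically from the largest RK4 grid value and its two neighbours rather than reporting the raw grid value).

max v = 1.985

t=0.000: state=(0.490, -0.340)
step 1 (dt=0.02): k1=(1.591, 0.205), k2=(1.601, 0.207), k3=(1.601, 0.207), k4=(1.610, 0.209); state += dt/6·(k1+2k2+2k3+k4)
t=0.020: state=(0.522, -0.336)
t=0.040: state=(0.554, -0.332)
t=0.060: state=(0.587, -0.327)
continuing one RK4 step at a time; state shown every 25 steps (Δt=0.5):
t=0.500: state=(1.332, -0.211)
t=1.000: state=(1.861, -0.040)
t=1.500: state=(1.983, 0.142)
t=2.000: state=(1.965, 0.319)
t=2.500: state=(1.915, 0.484)
t=3.000: state=(1.858, 0.638)
t=3.500: state=(1.798, 0.780)
t=4.000: state=(1.738, 0.911)
t=4.500: state=(1.676, 1.032)
t=5.000: state=(1.613, 1.143)
t=5.500: state=(1.548, 1.244)
t=6.000: state=(1.481, 1.336)
t=6.500: state=(1.411, 1.418)
t=7.000: state=(1.337, 1.492)
t=7.500: state=(1.258, 1.558)
t=8.000: state=(1.173, 1.614)
t=8.180: state=(1.140, 1.633)
largest grid value and its neighbours: v(1.580)=1.98506, v(1.600)=1.98511, v(1.620)=1.98502
parabola through these three points peaks at t≈1.598 with v≈1.98511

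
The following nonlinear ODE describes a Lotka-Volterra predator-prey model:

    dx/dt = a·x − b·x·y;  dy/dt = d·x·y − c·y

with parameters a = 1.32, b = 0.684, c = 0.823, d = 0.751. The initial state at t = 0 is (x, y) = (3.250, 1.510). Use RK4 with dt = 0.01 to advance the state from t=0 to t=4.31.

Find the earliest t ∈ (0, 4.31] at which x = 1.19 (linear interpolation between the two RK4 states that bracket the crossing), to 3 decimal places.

t = 1.045

t=0.000: state=(3.250, 1.510)
step 1 (dt=0.01): k1=(0.933, 2.443), k2=(0.907, 2.468), k3=(0.907, 2.468), k4=(0.881, 2.493); state += dt/6·(k1+2k2+2k3+k4)
t=0.010: state=(3.259, 1.535)
t=0.020: state=(3.268, 1.560)
t=0.030: state=(3.276, 1.586)
continuing one RK4 step at a time; state shown every 20 steps (Δt=0.2):
t=0.200: state=(3.313, 2.104)
t=0.400: state=(3.071, 2.894)
t=0.600: state=(2.537, 3.751)
t=0.800: state=(1.881, 4.434)
t=1.000: state=(1.299, 4.767)
t=1.040: state=(1.202, 4.789)
next step: t=1.050: state=(1.179, 4.793) — x has crossed 1.19
linear interpolation between t=1.040 (1.20196) and t=1.050 (1.17866) → t≈1.045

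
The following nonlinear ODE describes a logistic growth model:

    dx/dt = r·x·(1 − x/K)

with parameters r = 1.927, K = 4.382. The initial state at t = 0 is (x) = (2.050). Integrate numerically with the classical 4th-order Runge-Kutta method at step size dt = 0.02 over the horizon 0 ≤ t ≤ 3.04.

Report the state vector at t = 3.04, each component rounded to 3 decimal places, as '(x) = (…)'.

t=0.000: state=(2.050)
step 1 (dt=0.02): k1=(2.102), k2=(2.105), k3=(2.105), k4=(2.107); state += dt/6·(k1+2k2+2k3+k4)
t=0.020: state=(2.092)
t=0.040: state=(2.134)
t=0.060: state=(2.176)
continuing one RK4 step at a time; state shown every 5 steps (Δt=0.1):
t=0.100: state=(2.261)
t=0.200: state=(2.470)
t=0.300: state=(2.675)
t=0.400: state=(2.871)
t=0.500: state=(3.056)
t=0.600: state=(3.227)
t=0.700: state=(3.383)
t=0.800: state=(3.524)
t=0.900: state=(3.649)
t=1.000: state=(3.759)
t=1.100: state=(3.855)
t=1.200: state=(3.938)
t=1.300: state=(4.010)
t=1.400: state=(4.070)
t=1.500: state=(4.122)
t=1.600: state=(4.165)
t=1.700: state=(4.201)
t=1.800: state=(4.232)
t=1.900: state=(4.258)
t=2.000: state=(4.279)
t=2.100: state=(4.297)
t=2.200: state=(4.311)
t=2.300: state=(4.324)
t=2.400: state=(4.334)
t=2.500: state=(4.342)
t=2.600: state=(4.349)
t=2.700: state=(4.355)
t=2.800: state=(4.360)
t=2.900: state=(4.363)
t=3.000: state=(4.367)
t=3.040: state=(4.368)

(x) = (4.368)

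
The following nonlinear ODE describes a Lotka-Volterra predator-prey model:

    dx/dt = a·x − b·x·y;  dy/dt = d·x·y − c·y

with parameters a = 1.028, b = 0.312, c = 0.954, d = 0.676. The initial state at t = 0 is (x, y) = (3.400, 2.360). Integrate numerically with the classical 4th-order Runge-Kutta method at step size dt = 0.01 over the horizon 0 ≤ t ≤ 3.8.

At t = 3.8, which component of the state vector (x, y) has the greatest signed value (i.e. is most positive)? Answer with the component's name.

largest component: y

t=0.000: state=(3.400, 2.360)
step 1 (dt=0.01): k1=(0.992, 3.173), k2=(0.976, 3.202), k3=(0.976, 3.202), k4=(0.960, 3.232); state += dt/6·(k1+2k2+2k3+k4)
t=0.010: state=(3.410, 2.392)
t=0.020: state=(3.419, 2.425)
t=0.030: state=(3.428, 2.458)
continuing one RK4 step at a time; state shown every 20 steps (Δt=0.2):
t=0.200: state=(3.525, 3.120)
t=0.400: state=(3.456, 4.143)
t=0.600: state=(3.157, 5.366)
t=0.800: state=(2.669, 6.585)
t=1.000: state=(2.107, 7.515)
t=1.200: state=(1.592, 7.965)
t=1.400: state=(1.188, 7.932)
t=1.600: state=(0.899, 7.538)
t=1.800: state=(0.703, 6.935)
t=2.000: state=(0.572, 6.242)
t=2.200: state=(0.487, 5.538)
t=2.400: state=(0.432, 4.868)
t=2.600: state=(0.399, 4.254)
t=2.800: state=(0.383, 3.706)
t=3.000: state=(0.379, 3.223)
t=3.200: state=(0.386, 2.804)
t=3.400: state=(0.402, 2.444)
t=3.600: state=(0.428, 2.136)
t=3.800: state=(0.464, 1.874)
compare at T: x=0.464, y=1.874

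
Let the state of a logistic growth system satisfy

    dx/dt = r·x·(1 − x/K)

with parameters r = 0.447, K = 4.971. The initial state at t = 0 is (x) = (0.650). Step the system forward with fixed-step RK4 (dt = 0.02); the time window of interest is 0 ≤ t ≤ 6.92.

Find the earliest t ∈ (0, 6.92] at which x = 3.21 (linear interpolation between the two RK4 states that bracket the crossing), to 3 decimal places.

t=0.000: state=(0.650)
step 1 (dt=0.02): k1=(0.253), k2=(0.253), k3=(0.253), k4=(0.254); state += dt/6·(k1+2k2+2k3+k4)
t=0.020: state=(0.655)
t=0.040: state=(0.660)
t=0.060: state=(0.665)
continuing one RK4 step at a time; state shown every 25 steps (Δt=0.5):
t=0.500: state=(0.787)
t=1.000: state=(0.947)
t=1.500: state=(1.130)
t=2.000: state=(1.337)
t=2.500: state=(1.566)
t=3.000: state=(1.815)
t=3.500: state=(2.079)
t=4.000: state=(2.354)
t=4.500: state=(2.631)
t=5.000: state=(2.905)
t=5.500: state=(3.169)
t=5.580: state=(3.210)
next step: t=5.600: state=(3.220) — x has crossed 3.21
linear interpolation between t=5.580 (3.20955) and t=5.600 (3.21970) → t≈5.581

t = 5.581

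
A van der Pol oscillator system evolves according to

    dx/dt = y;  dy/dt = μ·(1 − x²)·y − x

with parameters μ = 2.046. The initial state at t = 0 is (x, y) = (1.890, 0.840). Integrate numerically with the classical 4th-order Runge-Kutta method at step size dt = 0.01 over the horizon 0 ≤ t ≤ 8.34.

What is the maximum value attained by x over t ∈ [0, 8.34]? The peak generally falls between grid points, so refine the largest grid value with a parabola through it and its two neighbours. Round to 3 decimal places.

t=0.000: state=(1.890, 0.840)
step 1 (dt=0.01): k1=(0.840, -6.311), k2=(0.808, -6.175), k3=(0.809, -6.177), k4=(0.778, -6.042); state += dt/6·(k1+2k2+2k3+k4)
t=0.010: state=(1.898, 0.778)
t=0.020: state=(1.906, 0.719)
t=0.030: state=(1.912, 0.663)
continuing one RK4 step at a time; state shown every 50 steps (Δt=0.5):
t=0.500: state=(1.916, -0.274)
t=1.000: state=(1.748, -0.380)
t=1.500: state=(1.537, -0.469)
t=2.000: state=(1.267, -0.635)
t=2.500: state=(0.863, -1.054)
t=3.000: state=(0.043, -2.550)
t=3.500: state=(-1.641, -2.593)
t=4.000: state=(-2.011, 0.154)
t=4.500: state=(-1.872, 0.339)
t=5.000: state=(-1.686, 0.406)
t=5.500: state=(-1.460, 0.510)
t=6.000: state=(-1.159, 0.724)
t=6.500: state=(-0.675, 1.333)
t=7.000: state=(0.432, 3.439)
t=7.500: state=(1.923, 1.047)
t=8.000: state=(1.977, -0.262)
t=8.340: state=(1.872, -0.338)
largest grid value and its neighbours: x(7.730)=2.02015, x(7.740)=2.02019, x(7.750)=2.02004
parabola through these three points peaks at t≈7.737 with x≈2.02020

max x = 2.020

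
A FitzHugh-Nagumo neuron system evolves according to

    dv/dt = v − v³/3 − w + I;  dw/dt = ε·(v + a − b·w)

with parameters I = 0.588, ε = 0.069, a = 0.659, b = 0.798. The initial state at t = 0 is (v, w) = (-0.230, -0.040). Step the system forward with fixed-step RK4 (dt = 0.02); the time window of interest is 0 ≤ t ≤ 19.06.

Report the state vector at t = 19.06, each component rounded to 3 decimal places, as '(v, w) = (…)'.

t=0.000: state=(-0.230, -0.040)
step 1 (dt=0.02): k1=(0.402, 0.032), k2=(0.406, 0.032), k3=(0.406, 0.032), k4=(0.409, 0.032); state += dt/6·(k1+2k2+2k3+k4)
t=0.020: state=(-0.222, -0.039)
t=0.040: state=(-0.214, -0.039)
t=0.060: state=(-0.205, -0.038)
continuing one RK4 step at a time; state shown every 50 steps (Δt=1):
t=1.000: state=(0.422, 0.010)
t=2.000: state=(1.513, 0.120)
t=3.000: state=(1.854, 0.275)
t=4.000: state=(1.830, 0.429)
t=5.000: state=(1.771, 0.571)
t=6.000: state=(1.707, 0.701)
t=7.000: state=(1.642, 0.820)
t=8.000: state=(1.575, 0.928)
t=9.000: state=(1.506, 1.026)
t=10.000: state=(1.433, 1.114)
t=11.000: state=(1.356, 1.193)
t=12.000: state=(1.273, 1.261)
t=13.000: state=(1.180, 1.320)
t=14.000: state=(1.071, 1.369)
t=15.000: state=(0.934, 1.408)
t=16.000: state=(0.742, 1.433)
t=17.000: state=(0.411, 1.440)
t=18.000: state=(-0.345, 1.413)
t=19.000: state=(-1.640, 1.314)
t=19.060: state=(-1.691, 1.305)

(v, w) = (-1.691, 1.305)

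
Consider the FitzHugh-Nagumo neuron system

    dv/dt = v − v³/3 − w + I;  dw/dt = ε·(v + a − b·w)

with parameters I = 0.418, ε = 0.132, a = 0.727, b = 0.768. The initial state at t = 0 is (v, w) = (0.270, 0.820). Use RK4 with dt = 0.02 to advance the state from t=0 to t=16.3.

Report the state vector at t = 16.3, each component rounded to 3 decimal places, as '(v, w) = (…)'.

t=0.000: state=(0.270, 0.820)
step 1 (dt=0.02): k1=(-0.139, 0.048), k2=(-0.140, 0.048), k3=(-0.140, 0.048), k4=(-0.142, 0.048); state += dt/6·(k1+2k2+2k3+k4)
t=0.020: state=(0.267, 0.821)
t=0.040: state=(0.264, 0.822)
t=0.060: state=(0.261, 0.823)
continuing one RK4 step at a time; state shown every 50 steps (Δt=1):
t=1.000: state=(0.010, 0.852)
t=2.000: state=(-0.687, 0.824)
t=3.000: state=(-1.584, 0.687)
t=4.000: state=(-1.773, 0.496)
t=5.000: state=(-1.720, 0.320)
t=6.000: state=(-1.641, 0.169)
t=7.000: state=(-1.560, 0.043)
t=8.000: state=(-1.480, -0.060)
t=9.000: state=(-1.402, -0.144)
t=10.000: state=(-1.324, -0.210)
t=11.000: state=(-1.247, -0.260)
t=12.000: state=(-1.170, -0.295)
t=13.000: state=(-1.093, -0.317)
t=14.000: state=(-1.015, -0.328)
t=15.000: state=(-0.934, -0.327)
t=16.000: state=(-0.848, -0.316)
t=16.300: state=(-0.821, -0.311)

(v, w) = (-0.821, -0.311)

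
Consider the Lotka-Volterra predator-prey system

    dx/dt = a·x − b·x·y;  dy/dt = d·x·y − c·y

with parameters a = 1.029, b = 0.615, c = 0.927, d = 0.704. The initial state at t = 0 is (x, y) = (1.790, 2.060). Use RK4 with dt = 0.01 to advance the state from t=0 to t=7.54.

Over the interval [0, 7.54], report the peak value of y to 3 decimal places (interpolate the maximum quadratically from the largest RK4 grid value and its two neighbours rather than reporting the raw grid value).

t=0.000: state=(1.790, 2.060)
step 1 (dt=0.01): k1=(-0.426, 0.686), k2=(-0.429, 0.684), k3=(-0.429, 0.684), k4=(-0.432, 0.682); state += dt/6·(k1+2k2+2k3+k4)
t=0.010: state=(1.786, 2.067)
t=0.020: state=(1.781, 2.074)
t=0.030: state=(1.777, 2.080)
continuing one RK4 step at a time; state shown every 25 steps (Δt=0.25):
t=0.250: state=(1.666, 2.216)
t=0.500: state=(1.519, 2.326)
t=0.750: state=(1.367, 2.378)
t=1.000: state=(1.226, 2.369)
t=1.250: state=(1.107, 2.307)
t=1.500: state=(1.011, 2.203)
t=1.750: state=(0.941, 2.075)
t=2.000: state=(0.895, 1.933)
t=2.250: state=(0.869, 1.790)
t=2.500: state=(0.863, 1.653)
t=2.750: state=(0.874, 1.527)
t=3.000: state=(0.902, 1.416)
t=3.250: state=(0.945, 1.321)
t=3.500: state=(1.004, 1.243)
t=3.750: state=(1.077, 1.184)
t=4.000: state=(1.166, 1.144)
t=4.250: state=(1.267, 1.124)
t=4.500: state=(1.379, 1.125)
t=4.750: state=(1.498, 1.149)
t=5.000: state=(1.618, 1.199)
t=5.250: state=(1.730, 1.277)
t=5.500: state=(1.825, 1.385)
t=5.750: state=(1.888, 1.524)
t=6.000: state=(1.908, 1.689)
t=6.250: state=(1.877, 1.870)
t=6.500: state=(1.796, 2.051)
t=6.750: state=(1.673, 2.208)
t=7.000: state=(1.527, 2.322)
t=7.250: state=(1.375, 2.377)
t=7.500: state=(1.233, 2.371)
t=7.540: state=(1.212, 2.365)
largest grid value and its neighbours: y(7.340)=2.38169, y(7.350)=2.38173, y(7.360)=2.38167
parabola through these three points peaks at t≈7.349 with y≈2.38173

max y = 2.382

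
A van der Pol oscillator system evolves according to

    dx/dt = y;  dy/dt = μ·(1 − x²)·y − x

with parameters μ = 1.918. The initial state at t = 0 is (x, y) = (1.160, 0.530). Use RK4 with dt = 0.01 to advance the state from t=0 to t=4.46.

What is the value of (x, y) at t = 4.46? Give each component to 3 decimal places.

(x, y) = (-1.316, 0.625)

t=0.000: state=(1.160, 0.530)
step 1 (dt=0.01): k1=(0.530, -1.511), k2=(0.522, -1.515), k3=(0.522, -1.515), k4=(0.515, -1.518); state += dt/6·(k1+2k2+2k3+k4)
t=0.010: state=(1.165, 0.515)
t=0.020: state=(1.170, 0.500)
t=0.030: state=(1.175, 0.484)
continuing one RK4 step at a time; state shown every 20 steps (Δt=0.2):
t=0.200: state=(1.235, 0.226)
t=0.400: state=(1.253, -0.042)
t=0.600: state=(1.222, -0.259)
t=0.800: state=(1.152, -0.441)
t=1.000: state=(1.046, -0.619)
t=1.200: state=(0.902, -0.829)
t=1.400: state=(0.709, -1.119)
t=1.600: state=(0.444, -1.573)
t=1.800: state=(0.061, -2.304)
t=2.000: state=(-0.495, -3.252)
t=2.200: state=(-1.190, -3.419)
t=2.400: state=(-1.738, -1.891)
t=2.600: state=(-1.960, -0.485)
t=2.800: state=(-1.990, 0.080)
t=3.000: state=(-1.953, 0.266)
t=3.200: state=(-1.892, 0.335)
t=3.400: state=(-1.821, 0.373)
t=3.600: state=(-1.743, 0.405)
t=3.800: state=(-1.658, 0.439)
t=4.000: state=(-1.567, 0.480)
t=4.200: state=(-1.466, 0.532)
t=4.400: state=(-1.353, 0.600)
t=4.460: state=(-1.316, 0.625)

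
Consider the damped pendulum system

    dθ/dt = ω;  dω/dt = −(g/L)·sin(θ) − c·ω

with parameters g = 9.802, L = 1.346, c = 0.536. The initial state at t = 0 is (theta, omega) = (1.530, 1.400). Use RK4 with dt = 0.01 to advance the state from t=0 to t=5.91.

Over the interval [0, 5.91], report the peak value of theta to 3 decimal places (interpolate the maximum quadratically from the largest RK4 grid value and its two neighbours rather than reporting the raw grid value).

t=0.000: state=(1.530, 1.400)
step 1 (dt=0.01): k1=(1.400, -8.027), k2=(1.360, -8.007), k3=(1.360, -8.007), k4=(1.320, -7.987); state += dt/6·(k1+2k2+2k3+k4)
t=0.010: state=(1.544, 1.320)
t=0.020: state=(1.556, 1.240)
t=0.030: state=(1.568, 1.161)
continuing one RK4 step at a time; state shown every 20 steps (Δt=0.2):
t=0.200: state=(1.655, -0.121)
t=0.400: state=(1.492, -1.488)
t=0.600: state=(1.073, -2.657)
t=0.800: state=(0.462, -3.336)
t=1.000: state=(-0.204, -3.159)
t=1.200: state=(-0.748, -2.187)
t=1.400: state=(-1.056, -0.865)
t=1.600: state=(-1.095, 0.452)
t=1.800: state=(-0.888, 1.572)
t=2.000: state=(-0.492, 2.295)
t=2.200: state=(-0.011, 2.399)
t=2.400: state=(0.424, 1.857)
t=2.600: state=(0.704, 0.912)
t=2.800: state=(0.782, -0.134)
t=3.000: state=(0.660, -1.046)
t=3.200: state=(0.385, -1.635)
t=3.400: state=(0.037, -1.756)
t=3.600: state=(-0.285, -1.395)
t=3.800: state=(-0.499, -0.710)
t=4.000: state=(-0.562, 0.077)
t=4.200: state=(-0.475, 0.766)
t=4.400: state=(-0.273, 1.199)
t=4.600: state=(-0.019, 1.276)
t=4.800: state=(0.214, 1.003)
t=5.000: state=(0.366, 0.493)
t=5.200: state=(0.406, -0.090)
t=5.400: state=(0.336, -0.591)
t=5.600: state=(0.183, -0.890)
t=5.800: state=(-0.002, -0.923)
t=5.910: state=(-0.099, -0.829)
largest grid value and its neighbours: theta(0.170)=1.65546, theta(0.180)=1.65606, theta(0.190)=1.65593
parabola through these three points peaks at t≈0.183 with theta≈1.65610

max theta = 1.656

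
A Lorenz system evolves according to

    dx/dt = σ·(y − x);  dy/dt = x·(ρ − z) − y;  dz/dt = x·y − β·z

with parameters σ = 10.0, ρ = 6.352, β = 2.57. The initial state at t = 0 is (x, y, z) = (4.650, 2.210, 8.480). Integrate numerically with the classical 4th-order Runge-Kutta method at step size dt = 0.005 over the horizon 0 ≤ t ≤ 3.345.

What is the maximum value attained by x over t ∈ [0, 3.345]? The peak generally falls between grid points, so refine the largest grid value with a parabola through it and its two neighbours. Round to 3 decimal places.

max x = 4.924

t=0.000: state=(4.650, 2.210, 8.480)
step 1 (dt=0.005): k1=(-24.400, -12.105, -11.517), k2=(-24.093, -11.813, -11.717), k3=(-24.093, -11.813, -11.710), k4=(-23.786, -11.525, -11.900); state += dt/6·(k1+2k2+2k3+k4)
t=0.005: state=(4.530, 2.151, 8.421)
t=0.010: state=(4.412, 2.095, 8.361)
t=0.015: state=(4.298, 2.041, 8.299)
continuing one RK4 step at a time; state shown every 40 steps (Δt=0.2):
t=0.200: state=(1.884, 1.312, 5.782)
t=0.400: state=(1.488, 1.542, 3.800)
t=0.600: state=(1.885, 2.214, 2.761)
t=0.800: state=(2.796, 3.373, 2.691)
t=1.000: state=(4.078, 4.715, 3.877)
t=1.200: state=(4.913, 5.006, 5.950)
t=1.400: state=(4.401, 3.897, 6.866)
t=1.600: state=(3.416, 3.026, 6.136)
t=1.800: state=(2.971, 2.910, 5.091)
t=2.000: state=(3.098, 3.265, 4.489)
t=2.200: state=(3.551, 3.810, 4.541)
t=2.400: state=(4.008, 4.174, 5.128)
t=2.600: state=(4.126, 4.074, 5.739)
t=2.800: state=(3.871, 3.701, 5.862)
t=3.000: state=(3.565, 3.450, 5.555)
t=3.200: state=(3.451, 3.452, 5.192)
t=3.345: state=(3.503, 3.569, 5.051)
largest grid value and its neighbours: x(1.220)=4.92351, x(1.225)=4.92367, x(1.230)=4.92284
parabola through these three points peaks at t≈1.223 with x≈4.92373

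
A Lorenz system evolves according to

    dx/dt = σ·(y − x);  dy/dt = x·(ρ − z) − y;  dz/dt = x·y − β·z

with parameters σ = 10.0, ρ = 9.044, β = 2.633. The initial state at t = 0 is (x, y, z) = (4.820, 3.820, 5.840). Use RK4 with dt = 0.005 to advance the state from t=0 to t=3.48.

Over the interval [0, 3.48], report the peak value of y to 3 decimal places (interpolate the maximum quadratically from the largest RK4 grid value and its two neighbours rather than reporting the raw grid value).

t=0.000: state=(4.820, 3.820, 5.840)
step 1 (dt=0.005): k1=(-10.000, 11.623, 3.036), k2=(-9.459, 11.478, 3.060), k3=(-9.477, 11.482, 3.063), k4=(-8.952, 11.341, 3.088); state += dt/6·(k1+2k2+2k3+k4)
t=0.005: state=(4.773, 3.877, 5.855)
t=0.010: state=(4.730, 3.933, 5.871)
t=0.015: state=(4.693, 3.988, 5.887)
continuing one RK4 step at a time; state shown every 40 steps (Δt=0.2):
t=0.200: state=(4.954, 5.435, 6.942)
t=0.400: state=(5.546, 5.518, 8.805)
t=0.600: state=(4.877, 4.369, 9.227)
t=0.800: state=(4.054, 3.815, 8.169)
t=1.000: state=(3.985, 4.135, 7.242)
t=1.200: state=(4.507, 4.829, 7.255)
t=1.400: state=(5.024, 5.160, 8.087)
t=1.600: state=(4.947, 4.756, 8.681)
t=1.800: state=(4.486, 4.277, 8.394)
t=2.000: state=(4.262, 4.258, 7.803)
t=2.200: state=(4.433, 4.584, 7.585)
t=2.400: state=(4.741, 4.864, 7.889)
t=2.600: state=(4.831, 4.792, 8.296)
t=2.800: state=(4.642, 4.521, 8.325)
t=3.000: state=(4.454, 4.404, 8.040)
t=3.200: state=(4.465, 4.520, 7.824)
t=3.400: state=(4.617, 4.697, 7.886)
t=3.480: state=(4.674, 4.734, 7.970)
largest grid value and its neighbours: y(0.305)=5.71844, y(0.310)=5.71873, y(0.315)=5.71775
parabola through these three points peaks at t≈0.309 with y≈5.71878

max y = 5.719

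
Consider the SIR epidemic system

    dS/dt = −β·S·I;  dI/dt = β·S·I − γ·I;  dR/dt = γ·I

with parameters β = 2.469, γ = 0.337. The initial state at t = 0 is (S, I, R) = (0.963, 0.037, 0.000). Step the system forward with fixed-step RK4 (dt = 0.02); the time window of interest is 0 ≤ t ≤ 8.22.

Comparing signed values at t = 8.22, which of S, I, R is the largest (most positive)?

largest component: R

t=0.000: state=(0.963, 0.037, 0.000)
step 1 (dt=0.02): k1=(-0.088, 0.076, 0.012), k2=(-0.090, 0.077, 0.013), k3=(-0.090, 0.077, 0.013), k4=(-0.091, 0.078, 0.013); state += dt/6·(k1+2k2+2k3+k4)
t=0.020: state=(0.961, 0.039, 0.000)
t=0.040: state=(0.959, 0.040, 0.001)
t=0.060: state=(0.957, 0.042, 0.001)
continuing one RK4 step at a time; state shown every 25 steps (Δt=0.5):
t=0.500: state=(0.891, 0.099, 0.011)
t=1.000: state=(0.733, 0.230, 0.037)
t=1.500: state=(0.493, 0.416, 0.091)
t=2.000: state=(0.268, 0.558, 0.175)
t=2.500: state=(0.130, 0.597, 0.273)
t=3.000: state=(0.063, 0.565, 0.372)
t=3.500: state=(0.033, 0.505, 0.462)
t=4.000: state=(0.018, 0.440, 0.542)
t=4.500: state=(0.011, 0.378, 0.611)
t=5.000: state=(0.007, 0.323, 0.670)
t=5.500: state=(0.005, 0.275, 0.720)
t=6.000: state=(0.004, 0.234, 0.763)
t=6.500: state=(0.003, 0.198, 0.799)
t=7.000: state=(0.002, 0.168, 0.830)
t=7.500: state=(0.002, 0.142, 0.856)
t=8.000: state=(0.002, 0.120, 0.878)
t=8.220: state=(0.001, 0.112, 0.887)
compare at T: S=0.001, I=0.112, R=0.887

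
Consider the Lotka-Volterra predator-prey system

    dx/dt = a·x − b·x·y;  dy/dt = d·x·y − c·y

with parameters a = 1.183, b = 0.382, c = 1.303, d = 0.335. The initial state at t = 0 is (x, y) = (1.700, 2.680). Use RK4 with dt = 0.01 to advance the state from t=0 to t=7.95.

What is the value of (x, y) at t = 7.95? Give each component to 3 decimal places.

t=0.000: state=(1.700, 2.680)
step 1 (dt=0.01): k1=(0.271, -1.966), k2=(0.277, -1.957), k3=(0.277, -1.957), k4=(0.284, -1.949); state += dt/6·(k1+2k2+2k3+k4)
t=0.010: state=(1.703, 2.660)
t=0.020: state=(1.706, 2.641)
t=0.030: state=(1.709, 2.622)
continuing one RK4 step at a time; state shown every 50 steps (Δt=0.5):
t=0.500: state=(1.996, 1.895)
t=1.000: state=(2.633, 1.448)
t=1.500: state=(3.683, 1.273)
t=2.000: state=(5.190, 1.387)
t=2.500: state=(6.865, 1.991)
t=3.000: state=(7.447, 3.544)
t=3.500: state=(5.545, 5.651)
t=4.000: state=(3.163, 6.022)
t=4.500: state=(2.015, 4.768)
t=5.000: state=(1.682, 3.362)
t=5.500: state=(1.777, 2.330)
t=6.000: state=(2.200, 1.687)
t=6.500: state=(2.986, 1.350)
t=7.000: state=(4.216, 1.278)
t=7.500: state=(5.859, 1.543)
t=7.950: state=(7.233, 2.319)

(x, y) = (7.233, 2.319)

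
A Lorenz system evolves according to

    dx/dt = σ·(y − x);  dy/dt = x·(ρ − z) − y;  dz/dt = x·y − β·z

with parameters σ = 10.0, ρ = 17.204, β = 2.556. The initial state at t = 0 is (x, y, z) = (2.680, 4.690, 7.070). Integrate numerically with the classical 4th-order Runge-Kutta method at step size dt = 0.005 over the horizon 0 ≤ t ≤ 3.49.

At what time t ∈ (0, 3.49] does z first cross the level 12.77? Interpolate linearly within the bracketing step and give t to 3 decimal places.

t = 0.211

t=0.000: state=(2.680, 4.690, 7.070)
step 1 (dt=0.005): k1=(20.100, 22.469, -5.502), k2=(20.159, 22.960, -5.078), k3=(20.170, 22.957, -5.076), k4=(20.239, 23.447, -4.645); state += dt/6·(k1+2k2+2k3+k4)
t=0.005: state=(2.781, 4.805, 7.045)
t=0.010: state=(2.882, 4.924, 7.024)
t=0.015: state=(2.985, 5.049, 7.007)
continuing one RK4 step at a time; state shown every 40 steps (Δt=0.2):
t=0.200: state=(8.367, 11.948, 11.958)
t=0.210: state=(8.723, 12.244, 12.678)
next step: t=0.215: state=(8.898, 12.374, 13.056) — z has crossed 12.77
linear interpolation between t=0.210 (12.67775) and t=0.215 (13.05563) → t≈0.211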